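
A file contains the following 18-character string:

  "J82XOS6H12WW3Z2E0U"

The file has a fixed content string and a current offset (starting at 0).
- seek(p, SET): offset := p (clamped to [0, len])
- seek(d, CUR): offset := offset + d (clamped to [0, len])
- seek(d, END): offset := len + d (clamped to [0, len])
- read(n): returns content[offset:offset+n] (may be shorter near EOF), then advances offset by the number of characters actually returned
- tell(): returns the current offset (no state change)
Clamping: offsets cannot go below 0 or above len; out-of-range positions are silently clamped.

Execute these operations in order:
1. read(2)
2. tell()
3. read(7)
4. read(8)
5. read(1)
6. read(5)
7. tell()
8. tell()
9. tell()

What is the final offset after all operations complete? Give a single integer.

After 1 (read(2)): returned 'J8', offset=2
After 2 (tell()): offset=2
After 3 (read(7)): returned '2XOS6H1', offset=9
After 4 (read(8)): returned '2WW3Z2E0', offset=17
After 5 (read(1)): returned 'U', offset=18
After 6 (read(5)): returned '', offset=18
After 7 (tell()): offset=18
After 8 (tell()): offset=18
After 9 (tell()): offset=18

Answer: 18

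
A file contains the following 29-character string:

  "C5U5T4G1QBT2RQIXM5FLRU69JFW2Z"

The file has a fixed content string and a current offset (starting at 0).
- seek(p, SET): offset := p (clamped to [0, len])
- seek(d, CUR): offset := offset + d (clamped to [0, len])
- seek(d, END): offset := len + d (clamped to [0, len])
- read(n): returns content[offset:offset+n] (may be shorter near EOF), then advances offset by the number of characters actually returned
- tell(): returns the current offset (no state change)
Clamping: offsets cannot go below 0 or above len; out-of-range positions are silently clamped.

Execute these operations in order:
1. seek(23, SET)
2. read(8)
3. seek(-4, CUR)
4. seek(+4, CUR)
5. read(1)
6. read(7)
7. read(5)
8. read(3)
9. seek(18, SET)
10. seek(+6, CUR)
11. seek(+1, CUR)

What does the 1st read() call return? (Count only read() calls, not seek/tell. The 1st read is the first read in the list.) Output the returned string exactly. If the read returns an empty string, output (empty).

Answer: 9JFW2Z

Derivation:
After 1 (seek(23, SET)): offset=23
After 2 (read(8)): returned '9JFW2Z', offset=29
After 3 (seek(-4, CUR)): offset=25
After 4 (seek(+4, CUR)): offset=29
After 5 (read(1)): returned '', offset=29
After 6 (read(7)): returned '', offset=29
After 7 (read(5)): returned '', offset=29
After 8 (read(3)): returned '', offset=29
After 9 (seek(18, SET)): offset=18
After 10 (seek(+6, CUR)): offset=24
After 11 (seek(+1, CUR)): offset=25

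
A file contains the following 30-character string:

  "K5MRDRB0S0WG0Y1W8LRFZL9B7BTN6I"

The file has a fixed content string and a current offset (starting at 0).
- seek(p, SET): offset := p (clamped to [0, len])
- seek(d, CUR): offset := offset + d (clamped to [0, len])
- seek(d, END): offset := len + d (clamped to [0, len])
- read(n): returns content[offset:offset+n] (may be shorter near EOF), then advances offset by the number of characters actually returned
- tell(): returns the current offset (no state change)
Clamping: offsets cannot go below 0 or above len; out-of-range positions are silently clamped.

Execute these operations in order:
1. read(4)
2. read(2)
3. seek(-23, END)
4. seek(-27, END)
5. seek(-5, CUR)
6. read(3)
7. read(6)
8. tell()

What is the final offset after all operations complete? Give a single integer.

After 1 (read(4)): returned 'K5MR', offset=4
After 2 (read(2)): returned 'DR', offset=6
After 3 (seek(-23, END)): offset=7
After 4 (seek(-27, END)): offset=3
After 5 (seek(-5, CUR)): offset=0
After 6 (read(3)): returned 'K5M', offset=3
After 7 (read(6)): returned 'RDRB0S', offset=9
After 8 (tell()): offset=9

Answer: 9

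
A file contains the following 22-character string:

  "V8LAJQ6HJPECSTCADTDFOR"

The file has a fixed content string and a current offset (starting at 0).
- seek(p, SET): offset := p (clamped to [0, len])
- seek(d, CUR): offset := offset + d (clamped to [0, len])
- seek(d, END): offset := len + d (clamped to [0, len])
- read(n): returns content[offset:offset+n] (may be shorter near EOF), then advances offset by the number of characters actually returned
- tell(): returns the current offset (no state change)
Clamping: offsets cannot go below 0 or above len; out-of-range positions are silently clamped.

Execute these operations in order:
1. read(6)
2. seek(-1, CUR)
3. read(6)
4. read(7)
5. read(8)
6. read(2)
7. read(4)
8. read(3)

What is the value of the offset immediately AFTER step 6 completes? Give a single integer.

After 1 (read(6)): returned 'V8LAJQ', offset=6
After 2 (seek(-1, CUR)): offset=5
After 3 (read(6)): returned 'Q6HJPE', offset=11
After 4 (read(7)): returned 'CSTCADT', offset=18
After 5 (read(8)): returned 'DFOR', offset=22
After 6 (read(2)): returned '', offset=22

Answer: 22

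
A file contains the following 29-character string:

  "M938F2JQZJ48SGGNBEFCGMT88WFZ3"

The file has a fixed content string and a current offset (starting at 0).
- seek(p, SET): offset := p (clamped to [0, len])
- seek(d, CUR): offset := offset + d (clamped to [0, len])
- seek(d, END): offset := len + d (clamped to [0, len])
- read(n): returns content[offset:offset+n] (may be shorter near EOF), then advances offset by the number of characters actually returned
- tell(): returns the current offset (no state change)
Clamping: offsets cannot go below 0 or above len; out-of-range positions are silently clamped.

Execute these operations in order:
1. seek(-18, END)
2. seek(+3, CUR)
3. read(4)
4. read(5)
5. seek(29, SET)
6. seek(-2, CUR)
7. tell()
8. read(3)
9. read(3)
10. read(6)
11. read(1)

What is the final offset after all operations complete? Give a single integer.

After 1 (seek(-18, END)): offset=11
After 2 (seek(+3, CUR)): offset=14
After 3 (read(4)): returned 'GNBE', offset=18
After 4 (read(5)): returned 'FCGMT', offset=23
After 5 (seek(29, SET)): offset=29
After 6 (seek(-2, CUR)): offset=27
After 7 (tell()): offset=27
After 8 (read(3)): returned 'Z3', offset=29
After 9 (read(3)): returned '', offset=29
After 10 (read(6)): returned '', offset=29
After 11 (read(1)): returned '', offset=29

Answer: 29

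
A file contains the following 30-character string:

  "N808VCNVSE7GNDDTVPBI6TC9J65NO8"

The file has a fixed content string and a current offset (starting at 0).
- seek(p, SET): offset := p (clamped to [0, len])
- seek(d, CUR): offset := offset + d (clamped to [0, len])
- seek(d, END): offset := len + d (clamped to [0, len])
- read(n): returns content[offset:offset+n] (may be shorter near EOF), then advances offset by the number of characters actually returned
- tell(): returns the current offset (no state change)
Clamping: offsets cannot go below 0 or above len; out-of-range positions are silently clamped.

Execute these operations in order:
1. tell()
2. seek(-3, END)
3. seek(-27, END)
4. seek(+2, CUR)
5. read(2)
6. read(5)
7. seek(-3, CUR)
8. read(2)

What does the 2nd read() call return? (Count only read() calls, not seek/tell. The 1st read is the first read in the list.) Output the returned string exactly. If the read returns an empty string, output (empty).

After 1 (tell()): offset=0
After 2 (seek(-3, END)): offset=27
After 3 (seek(-27, END)): offset=3
After 4 (seek(+2, CUR)): offset=5
After 5 (read(2)): returned 'CN', offset=7
After 6 (read(5)): returned 'VSE7G', offset=12
After 7 (seek(-3, CUR)): offset=9
After 8 (read(2)): returned 'E7', offset=11

Answer: VSE7G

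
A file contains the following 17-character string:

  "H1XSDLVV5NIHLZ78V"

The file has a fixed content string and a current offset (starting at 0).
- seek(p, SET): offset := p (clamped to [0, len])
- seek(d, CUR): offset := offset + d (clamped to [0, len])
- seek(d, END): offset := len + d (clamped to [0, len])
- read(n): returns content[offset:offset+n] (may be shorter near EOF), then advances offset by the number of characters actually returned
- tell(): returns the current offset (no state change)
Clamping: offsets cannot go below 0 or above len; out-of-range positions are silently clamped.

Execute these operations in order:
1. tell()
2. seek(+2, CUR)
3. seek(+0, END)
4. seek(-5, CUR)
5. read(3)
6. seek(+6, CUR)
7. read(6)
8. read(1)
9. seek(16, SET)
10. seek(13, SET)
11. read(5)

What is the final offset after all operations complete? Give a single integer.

Answer: 17

Derivation:
After 1 (tell()): offset=0
After 2 (seek(+2, CUR)): offset=2
After 3 (seek(+0, END)): offset=17
After 4 (seek(-5, CUR)): offset=12
After 5 (read(3)): returned 'LZ7', offset=15
After 6 (seek(+6, CUR)): offset=17
After 7 (read(6)): returned '', offset=17
After 8 (read(1)): returned '', offset=17
After 9 (seek(16, SET)): offset=16
After 10 (seek(13, SET)): offset=13
After 11 (read(5)): returned 'Z78V', offset=17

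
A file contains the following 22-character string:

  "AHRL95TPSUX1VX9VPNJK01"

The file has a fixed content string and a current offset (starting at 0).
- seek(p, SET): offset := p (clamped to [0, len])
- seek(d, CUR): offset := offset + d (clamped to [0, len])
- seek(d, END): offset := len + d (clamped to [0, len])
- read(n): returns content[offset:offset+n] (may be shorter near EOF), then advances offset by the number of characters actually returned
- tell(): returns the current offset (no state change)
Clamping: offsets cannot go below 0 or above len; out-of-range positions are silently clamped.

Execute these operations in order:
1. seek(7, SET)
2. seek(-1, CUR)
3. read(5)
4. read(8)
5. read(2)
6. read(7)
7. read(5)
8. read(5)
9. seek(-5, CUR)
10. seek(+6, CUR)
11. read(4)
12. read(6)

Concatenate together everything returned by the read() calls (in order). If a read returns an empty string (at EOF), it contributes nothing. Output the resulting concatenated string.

Answer: TPSUX1VX9VPNJK01

Derivation:
After 1 (seek(7, SET)): offset=7
After 2 (seek(-1, CUR)): offset=6
After 3 (read(5)): returned 'TPSUX', offset=11
After 4 (read(8)): returned '1VX9VPNJ', offset=19
After 5 (read(2)): returned 'K0', offset=21
After 6 (read(7)): returned '1', offset=22
After 7 (read(5)): returned '', offset=22
After 8 (read(5)): returned '', offset=22
After 9 (seek(-5, CUR)): offset=17
After 10 (seek(+6, CUR)): offset=22
After 11 (read(4)): returned '', offset=22
After 12 (read(6)): returned '', offset=22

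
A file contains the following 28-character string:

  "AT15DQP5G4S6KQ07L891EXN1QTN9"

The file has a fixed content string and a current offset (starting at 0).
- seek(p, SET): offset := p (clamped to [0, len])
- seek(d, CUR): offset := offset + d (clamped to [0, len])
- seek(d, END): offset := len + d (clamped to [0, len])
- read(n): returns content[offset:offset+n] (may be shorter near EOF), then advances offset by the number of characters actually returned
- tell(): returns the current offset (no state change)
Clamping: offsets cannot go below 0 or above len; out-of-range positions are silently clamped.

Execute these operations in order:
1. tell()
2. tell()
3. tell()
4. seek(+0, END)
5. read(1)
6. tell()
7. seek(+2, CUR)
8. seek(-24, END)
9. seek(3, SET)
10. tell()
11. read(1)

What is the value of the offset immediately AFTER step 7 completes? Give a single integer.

Answer: 28

Derivation:
After 1 (tell()): offset=0
After 2 (tell()): offset=0
After 3 (tell()): offset=0
After 4 (seek(+0, END)): offset=28
After 5 (read(1)): returned '', offset=28
After 6 (tell()): offset=28
After 7 (seek(+2, CUR)): offset=28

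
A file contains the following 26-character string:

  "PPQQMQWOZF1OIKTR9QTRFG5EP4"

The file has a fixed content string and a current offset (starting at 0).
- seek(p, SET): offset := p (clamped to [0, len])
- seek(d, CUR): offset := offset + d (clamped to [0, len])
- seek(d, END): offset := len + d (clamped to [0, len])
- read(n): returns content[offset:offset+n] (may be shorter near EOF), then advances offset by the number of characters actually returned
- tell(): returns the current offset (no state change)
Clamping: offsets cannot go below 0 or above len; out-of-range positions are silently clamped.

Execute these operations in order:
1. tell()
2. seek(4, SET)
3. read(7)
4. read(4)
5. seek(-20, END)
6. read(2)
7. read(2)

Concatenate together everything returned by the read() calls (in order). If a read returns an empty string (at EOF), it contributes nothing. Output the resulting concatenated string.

After 1 (tell()): offset=0
After 2 (seek(4, SET)): offset=4
After 3 (read(7)): returned 'MQWOZF1', offset=11
After 4 (read(4)): returned 'OIKT', offset=15
After 5 (seek(-20, END)): offset=6
After 6 (read(2)): returned 'WO', offset=8
After 7 (read(2)): returned 'ZF', offset=10

Answer: MQWOZF1OIKTWOZF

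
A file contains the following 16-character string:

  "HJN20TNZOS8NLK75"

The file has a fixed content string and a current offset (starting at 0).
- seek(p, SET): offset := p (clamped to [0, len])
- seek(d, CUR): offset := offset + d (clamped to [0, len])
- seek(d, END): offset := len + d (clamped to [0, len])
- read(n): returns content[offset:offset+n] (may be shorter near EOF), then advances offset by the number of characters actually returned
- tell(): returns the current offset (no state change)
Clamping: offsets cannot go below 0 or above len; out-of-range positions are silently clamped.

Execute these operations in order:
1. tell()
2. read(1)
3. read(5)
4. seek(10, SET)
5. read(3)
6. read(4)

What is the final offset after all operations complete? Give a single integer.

After 1 (tell()): offset=0
After 2 (read(1)): returned 'H', offset=1
After 3 (read(5)): returned 'JN20T', offset=6
After 4 (seek(10, SET)): offset=10
After 5 (read(3)): returned '8NL', offset=13
After 6 (read(4)): returned 'K75', offset=16

Answer: 16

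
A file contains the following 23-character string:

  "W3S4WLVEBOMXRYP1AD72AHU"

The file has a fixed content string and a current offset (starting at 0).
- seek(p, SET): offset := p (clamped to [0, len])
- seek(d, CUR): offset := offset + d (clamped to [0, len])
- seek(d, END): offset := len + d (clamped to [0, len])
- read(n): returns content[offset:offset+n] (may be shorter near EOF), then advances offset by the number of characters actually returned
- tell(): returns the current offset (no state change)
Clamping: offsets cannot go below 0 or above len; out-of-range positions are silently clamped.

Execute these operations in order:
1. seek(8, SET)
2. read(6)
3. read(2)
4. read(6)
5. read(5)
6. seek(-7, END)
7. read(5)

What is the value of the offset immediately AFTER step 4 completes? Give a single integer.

Answer: 22

Derivation:
After 1 (seek(8, SET)): offset=8
After 2 (read(6)): returned 'BOMXRY', offset=14
After 3 (read(2)): returned 'P1', offset=16
After 4 (read(6)): returned 'AD72AH', offset=22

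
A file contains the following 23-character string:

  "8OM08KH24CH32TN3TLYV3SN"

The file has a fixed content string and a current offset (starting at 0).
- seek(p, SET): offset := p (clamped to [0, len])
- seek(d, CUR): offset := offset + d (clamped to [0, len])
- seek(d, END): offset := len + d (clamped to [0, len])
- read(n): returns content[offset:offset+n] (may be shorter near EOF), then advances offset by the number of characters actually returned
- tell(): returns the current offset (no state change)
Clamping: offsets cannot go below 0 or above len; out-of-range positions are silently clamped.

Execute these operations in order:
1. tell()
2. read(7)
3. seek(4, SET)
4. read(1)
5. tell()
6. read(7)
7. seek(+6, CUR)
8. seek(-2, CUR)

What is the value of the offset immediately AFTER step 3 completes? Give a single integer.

After 1 (tell()): offset=0
After 2 (read(7)): returned '8OM08KH', offset=7
After 3 (seek(4, SET)): offset=4

Answer: 4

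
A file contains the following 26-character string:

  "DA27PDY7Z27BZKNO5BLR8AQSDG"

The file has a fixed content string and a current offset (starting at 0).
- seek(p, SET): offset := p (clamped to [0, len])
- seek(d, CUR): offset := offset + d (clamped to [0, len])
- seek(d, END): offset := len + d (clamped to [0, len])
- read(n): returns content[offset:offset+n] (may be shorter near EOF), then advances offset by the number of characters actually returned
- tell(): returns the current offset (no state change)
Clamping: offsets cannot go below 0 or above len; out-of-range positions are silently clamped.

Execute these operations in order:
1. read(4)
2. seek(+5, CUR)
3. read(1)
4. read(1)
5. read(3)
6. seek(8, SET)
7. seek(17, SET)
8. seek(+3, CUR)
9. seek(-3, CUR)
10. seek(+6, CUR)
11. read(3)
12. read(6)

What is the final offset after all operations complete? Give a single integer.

After 1 (read(4)): returned 'DA27', offset=4
After 2 (seek(+5, CUR)): offset=9
After 3 (read(1)): returned '2', offset=10
After 4 (read(1)): returned '7', offset=11
After 5 (read(3)): returned 'BZK', offset=14
After 6 (seek(8, SET)): offset=8
After 7 (seek(17, SET)): offset=17
After 8 (seek(+3, CUR)): offset=20
After 9 (seek(-3, CUR)): offset=17
After 10 (seek(+6, CUR)): offset=23
After 11 (read(3)): returned 'SDG', offset=26
After 12 (read(6)): returned '', offset=26

Answer: 26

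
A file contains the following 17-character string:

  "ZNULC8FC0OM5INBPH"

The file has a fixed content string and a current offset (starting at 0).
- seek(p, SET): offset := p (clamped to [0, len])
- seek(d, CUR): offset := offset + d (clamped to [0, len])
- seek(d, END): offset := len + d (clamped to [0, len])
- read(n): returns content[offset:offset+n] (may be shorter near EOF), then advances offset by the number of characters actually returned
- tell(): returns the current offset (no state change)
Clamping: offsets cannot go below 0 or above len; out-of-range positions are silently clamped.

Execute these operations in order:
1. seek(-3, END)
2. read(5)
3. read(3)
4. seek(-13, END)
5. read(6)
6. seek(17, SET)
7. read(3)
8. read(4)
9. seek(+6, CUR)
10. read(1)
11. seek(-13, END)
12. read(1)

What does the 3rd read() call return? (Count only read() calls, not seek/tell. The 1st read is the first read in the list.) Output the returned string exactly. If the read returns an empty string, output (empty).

After 1 (seek(-3, END)): offset=14
After 2 (read(5)): returned 'BPH', offset=17
After 3 (read(3)): returned '', offset=17
After 4 (seek(-13, END)): offset=4
After 5 (read(6)): returned 'C8FC0O', offset=10
After 6 (seek(17, SET)): offset=17
After 7 (read(3)): returned '', offset=17
After 8 (read(4)): returned '', offset=17
After 9 (seek(+6, CUR)): offset=17
After 10 (read(1)): returned '', offset=17
After 11 (seek(-13, END)): offset=4
After 12 (read(1)): returned 'C', offset=5

Answer: C8FC0O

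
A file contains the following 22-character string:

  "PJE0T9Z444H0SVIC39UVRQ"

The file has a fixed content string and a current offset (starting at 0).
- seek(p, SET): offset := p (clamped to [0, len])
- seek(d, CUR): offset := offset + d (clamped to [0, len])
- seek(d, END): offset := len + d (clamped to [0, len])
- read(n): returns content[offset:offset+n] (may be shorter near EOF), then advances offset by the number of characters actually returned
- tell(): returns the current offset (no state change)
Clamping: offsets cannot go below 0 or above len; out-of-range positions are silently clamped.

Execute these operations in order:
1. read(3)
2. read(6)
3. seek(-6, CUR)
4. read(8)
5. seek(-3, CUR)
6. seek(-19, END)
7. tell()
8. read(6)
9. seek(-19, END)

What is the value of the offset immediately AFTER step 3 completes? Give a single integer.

After 1 (read(3)): returned 'PJE', offset=3
After 2 (read(6)): returned '0T9Z44', offset=9
After 3 (seek(-6, CUR)): offset=3

Answer: 3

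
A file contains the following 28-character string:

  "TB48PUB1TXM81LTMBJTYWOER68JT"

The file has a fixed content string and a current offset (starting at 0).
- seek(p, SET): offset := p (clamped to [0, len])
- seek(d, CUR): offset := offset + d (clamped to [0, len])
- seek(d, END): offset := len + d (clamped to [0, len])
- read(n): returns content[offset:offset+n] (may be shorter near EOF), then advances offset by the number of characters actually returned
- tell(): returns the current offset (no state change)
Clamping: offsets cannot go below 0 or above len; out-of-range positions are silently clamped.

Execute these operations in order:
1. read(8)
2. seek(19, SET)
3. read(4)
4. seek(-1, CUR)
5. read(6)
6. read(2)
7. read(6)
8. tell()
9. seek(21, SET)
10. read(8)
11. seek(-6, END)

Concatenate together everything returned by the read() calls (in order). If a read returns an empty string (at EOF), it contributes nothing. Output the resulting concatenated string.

After 1 (read(8)): returned 'TB48PUB1', offset=8
After 2 (seek(19, SET)): offset=19
After 3 (read(4)): returned 'YWOE', offset=23
After 4 (seek(-1, CUR)): offset=22
After 5 (read(6)): returned 'ER68JT', offset=28
After 6 (read(2)): returned '', offset=28
After 7 (read(6)): returned '', offset=28
After 8 (tell()): offset=28
After 9 (seek(21, SET)): offset=21
After 10 (read(8)): returned 'OER68JT', offset=28
After 11 (seek(-6, END)): offset=22

Answer: TB48PUB1YWOEER68JTOER68JT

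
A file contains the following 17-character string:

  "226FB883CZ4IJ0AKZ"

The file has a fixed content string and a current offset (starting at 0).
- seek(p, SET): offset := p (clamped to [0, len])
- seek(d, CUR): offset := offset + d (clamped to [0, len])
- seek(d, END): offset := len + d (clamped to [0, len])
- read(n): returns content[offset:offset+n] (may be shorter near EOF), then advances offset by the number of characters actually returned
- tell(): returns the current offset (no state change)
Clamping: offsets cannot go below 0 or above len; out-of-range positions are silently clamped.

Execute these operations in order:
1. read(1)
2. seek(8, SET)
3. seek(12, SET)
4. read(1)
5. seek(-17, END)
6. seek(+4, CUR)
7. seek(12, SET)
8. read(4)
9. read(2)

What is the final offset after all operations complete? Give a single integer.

Answer: 17

Derivation:
After 1 (read(1)): returned '2', offset=1
After 2 (seek(8, SET)): offset=8
After 3 (seek(12, SET)): offset=12
After 4 (read(1)): returned 'J', offset=13
After 5 (seek(-17, END)): offset=0
After 6 (seek(+4, CUR)): offset=4
After 7 (seek(12, SET)): offset=12
After 8 (read(4)): returned 'J0AK', offset=16
After 9 (read(2)): returned 'Z', offset=17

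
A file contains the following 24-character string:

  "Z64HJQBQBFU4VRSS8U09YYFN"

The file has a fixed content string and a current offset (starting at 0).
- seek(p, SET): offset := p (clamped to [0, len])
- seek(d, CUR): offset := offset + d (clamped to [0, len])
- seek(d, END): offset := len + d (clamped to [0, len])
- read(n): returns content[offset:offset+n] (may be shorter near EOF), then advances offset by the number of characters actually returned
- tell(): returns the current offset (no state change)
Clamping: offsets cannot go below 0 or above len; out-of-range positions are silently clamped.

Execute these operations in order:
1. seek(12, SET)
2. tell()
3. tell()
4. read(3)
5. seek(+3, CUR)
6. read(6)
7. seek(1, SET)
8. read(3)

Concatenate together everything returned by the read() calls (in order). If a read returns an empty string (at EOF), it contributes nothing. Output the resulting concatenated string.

After 1 (seek(12, SET)): offset=12
After 2 (tell()): offset=12
After 3 (tell()): offset=12
After 4 (read(3)): returned 'VRS', offset=15
After 5 (seek(+3, CUR)): offset=18
After 6 (read(6)): returned '09YYFN', offset=24
After 7 (seek(1, SET)): offset=1
After 8 (read(3)): returned '64H', offset=4

Answer: VRS09YYFN64H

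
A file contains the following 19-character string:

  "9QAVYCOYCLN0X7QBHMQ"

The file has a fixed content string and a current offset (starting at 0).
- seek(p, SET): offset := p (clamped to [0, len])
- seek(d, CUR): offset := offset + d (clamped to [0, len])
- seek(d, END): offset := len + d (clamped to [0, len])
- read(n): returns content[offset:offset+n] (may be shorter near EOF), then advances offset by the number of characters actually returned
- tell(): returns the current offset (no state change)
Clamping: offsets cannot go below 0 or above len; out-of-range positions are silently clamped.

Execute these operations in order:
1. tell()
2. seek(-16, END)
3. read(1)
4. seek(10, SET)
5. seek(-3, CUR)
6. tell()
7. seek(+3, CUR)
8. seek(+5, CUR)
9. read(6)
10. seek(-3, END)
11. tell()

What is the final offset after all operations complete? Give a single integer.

Answer: 16

Derivation:
After 1 (tell()): offset=0
After 2 (seek(-16, END)): offset=3
After 3 (read(1)): returned 'V', offset=4
After 4 (seek(10, SET)): offset=10
After 5 (seek(-3, CUR)): offset=7
After 6 (tell()): offset=7
After 7 (seek(+3, CUR)): offset=10
After 8 (seek(+5, CUR)): offset=15
After 9 (read(6)): returned 'BHMQ', offset=19
After 10 (seek(-3, END)): offset=16
After 11 (tell()): offset=16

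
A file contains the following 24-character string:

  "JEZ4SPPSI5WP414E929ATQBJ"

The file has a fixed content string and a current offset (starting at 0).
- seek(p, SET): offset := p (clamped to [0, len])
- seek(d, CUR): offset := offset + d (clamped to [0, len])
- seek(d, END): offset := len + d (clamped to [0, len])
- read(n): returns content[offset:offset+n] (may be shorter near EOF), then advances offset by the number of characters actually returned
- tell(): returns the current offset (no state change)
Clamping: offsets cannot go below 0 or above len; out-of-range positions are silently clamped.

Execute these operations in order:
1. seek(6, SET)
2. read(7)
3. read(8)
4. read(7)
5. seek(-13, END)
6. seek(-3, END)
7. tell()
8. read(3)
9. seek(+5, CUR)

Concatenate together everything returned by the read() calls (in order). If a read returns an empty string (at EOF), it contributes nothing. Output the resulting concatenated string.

After 1 (seek(6, SET)): offset=6
After 2 (read(7)): returned 'PSI5WP4', offset=13
After 3 (read(8)): returned '14E929AT', offset=21
After 4 (read(7)): returned 'QBJ', offset=24
After 5 (seek(-13, END)): offset=11
After 6 (seek(-3, END)): offset=21
After 7 (tell()): offset=21
After 8 (read(3)): returned 'QBJ', offset=24
After 9 (seek(+5, CUR)): offset=24

Answer: PSI5WP414E929ATQBJQBJ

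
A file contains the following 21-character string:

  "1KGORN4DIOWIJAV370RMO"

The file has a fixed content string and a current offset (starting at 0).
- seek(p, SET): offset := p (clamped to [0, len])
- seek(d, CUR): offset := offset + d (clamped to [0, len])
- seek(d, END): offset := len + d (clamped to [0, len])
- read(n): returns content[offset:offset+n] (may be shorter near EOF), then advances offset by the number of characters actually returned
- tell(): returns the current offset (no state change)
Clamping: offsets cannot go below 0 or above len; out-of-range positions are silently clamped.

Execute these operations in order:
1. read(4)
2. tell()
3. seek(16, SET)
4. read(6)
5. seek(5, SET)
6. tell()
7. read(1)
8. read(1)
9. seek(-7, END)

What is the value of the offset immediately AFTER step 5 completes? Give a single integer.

Answer: 5

Derivation:
After 1 (read(4)): returned '1KGO', offset=4
After 2 (tell()): offset=4
After 3 (seek(16, SET)): offset=16
After 4 (read(6)): returned '70RMO', offset=21
After 5 (seek(5, SET)): offset=5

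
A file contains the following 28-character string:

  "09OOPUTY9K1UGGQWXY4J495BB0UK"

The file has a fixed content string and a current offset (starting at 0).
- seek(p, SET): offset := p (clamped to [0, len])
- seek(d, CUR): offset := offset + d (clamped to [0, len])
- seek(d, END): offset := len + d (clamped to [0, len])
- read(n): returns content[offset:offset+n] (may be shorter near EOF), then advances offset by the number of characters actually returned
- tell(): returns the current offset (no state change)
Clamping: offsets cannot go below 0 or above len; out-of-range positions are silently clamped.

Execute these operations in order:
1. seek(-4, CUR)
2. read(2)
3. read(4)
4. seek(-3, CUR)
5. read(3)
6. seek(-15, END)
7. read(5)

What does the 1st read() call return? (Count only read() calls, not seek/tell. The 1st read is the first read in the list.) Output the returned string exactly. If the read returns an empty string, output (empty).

After 1 (seek(-4, CUR)): offset=0
After 2 (read(2)): returned '09', offset=2
After 3 (read(4)): returned 'OOPU', offset=6
After 4 (seek(-3, CUR)): offset=3
After 5 (read(3)): returned 'OPU', offset=6
After 6 (seek(-15, END)): offset=13
After 7 (read(5)): returned 'GQWXY', offset=18

Answer: 09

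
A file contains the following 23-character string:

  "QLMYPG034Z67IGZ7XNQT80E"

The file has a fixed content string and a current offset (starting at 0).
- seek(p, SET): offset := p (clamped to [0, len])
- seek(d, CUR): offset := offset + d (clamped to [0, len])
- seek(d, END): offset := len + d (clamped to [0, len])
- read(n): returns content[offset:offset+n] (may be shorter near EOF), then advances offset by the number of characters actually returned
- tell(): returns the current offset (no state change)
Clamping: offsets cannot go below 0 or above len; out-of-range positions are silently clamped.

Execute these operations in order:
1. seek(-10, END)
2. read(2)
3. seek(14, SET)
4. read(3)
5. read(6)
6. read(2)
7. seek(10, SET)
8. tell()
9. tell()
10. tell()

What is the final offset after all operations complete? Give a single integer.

After 1 (seek(-10, END)): offset=13
After 2 (read(2)): returned 'GZ', offset=15
After 3 (seek(14, SET)): offset=14
After 4 (read(3)): returned 'Z7X', offset=17
After 5 (read(6)): returned 'NQT80E', offset=23
After 6 (read(2)): returned '', offset=23
After 7 (seek(10, SET)): offset=10
After 8 (tell()): offset=10
After 9 (tell()): offset=10
After 10 (tell()): offset=10

Answer: 10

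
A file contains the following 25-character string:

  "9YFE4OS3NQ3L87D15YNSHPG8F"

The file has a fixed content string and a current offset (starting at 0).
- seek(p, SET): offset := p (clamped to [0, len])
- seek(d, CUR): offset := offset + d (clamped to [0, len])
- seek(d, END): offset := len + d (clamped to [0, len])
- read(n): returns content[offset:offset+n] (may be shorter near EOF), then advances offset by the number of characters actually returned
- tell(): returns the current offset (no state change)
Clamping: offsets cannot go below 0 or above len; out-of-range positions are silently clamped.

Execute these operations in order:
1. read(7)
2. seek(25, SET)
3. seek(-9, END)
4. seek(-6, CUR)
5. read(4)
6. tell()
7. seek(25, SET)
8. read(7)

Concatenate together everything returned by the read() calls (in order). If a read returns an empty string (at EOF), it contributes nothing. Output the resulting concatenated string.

After 1 (read(7)): returned '9YFE4OS', offset=7
After 2 (seek(25, SET)): offset=25
After 3 (seek(-9, END)): offset=16
After 4 (seek(-6, CUR)): offset=10
After 5 (read(4)): returned '3L87', offset=14
After 6 (tell()): offset=14
After 7 (seek(25, SET)): offset=25
After 8 (read(7)): returned '', offset=25

Answer: 9YFE4OS3L87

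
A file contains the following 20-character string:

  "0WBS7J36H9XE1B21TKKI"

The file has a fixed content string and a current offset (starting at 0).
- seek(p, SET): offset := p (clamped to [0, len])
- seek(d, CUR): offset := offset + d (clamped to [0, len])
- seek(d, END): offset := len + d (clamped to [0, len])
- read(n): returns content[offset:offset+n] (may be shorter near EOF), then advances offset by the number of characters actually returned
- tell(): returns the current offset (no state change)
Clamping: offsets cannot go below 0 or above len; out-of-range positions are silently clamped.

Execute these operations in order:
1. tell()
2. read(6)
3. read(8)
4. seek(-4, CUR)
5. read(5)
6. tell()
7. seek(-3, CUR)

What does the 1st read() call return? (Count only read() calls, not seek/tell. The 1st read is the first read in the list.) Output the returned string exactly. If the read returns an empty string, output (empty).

Answer: 0WBS7J

Derivation:
After 1 (tell()): offset=0
After 2 (read(6)): returned '0WBS7J', offset=6
After 3 (read(8)): returned '36H9XE1B', offset=14
After 4 (seek(-4, CUR)): offset=10
After 5 (read(5)): returned 'XE1B2', offset=15
After 6 (tell()): offset=15
After 7 (seek(-3, CUR)): offset=12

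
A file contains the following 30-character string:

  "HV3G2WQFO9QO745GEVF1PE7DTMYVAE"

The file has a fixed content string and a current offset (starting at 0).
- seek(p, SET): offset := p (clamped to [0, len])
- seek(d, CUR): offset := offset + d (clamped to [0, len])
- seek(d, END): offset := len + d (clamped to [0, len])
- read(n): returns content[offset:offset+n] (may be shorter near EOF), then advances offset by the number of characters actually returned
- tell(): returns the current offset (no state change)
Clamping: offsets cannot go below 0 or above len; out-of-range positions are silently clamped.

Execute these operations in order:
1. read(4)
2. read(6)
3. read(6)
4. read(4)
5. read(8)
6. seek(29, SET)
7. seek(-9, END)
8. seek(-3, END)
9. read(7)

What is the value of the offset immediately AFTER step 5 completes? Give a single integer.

Answer: 28

Derivation:
After 1 (read(4)): returned 'HV3G', offset=4
After 2 (read(6)): returned '2WQFO9', offset=10
After 3 (read(6)): returned 'QO745G', offset=16
After 4 (read(4)): returned 'EVF1', offset=20
After 5 (read(8)): returned 'PE7DTMYV', offset=28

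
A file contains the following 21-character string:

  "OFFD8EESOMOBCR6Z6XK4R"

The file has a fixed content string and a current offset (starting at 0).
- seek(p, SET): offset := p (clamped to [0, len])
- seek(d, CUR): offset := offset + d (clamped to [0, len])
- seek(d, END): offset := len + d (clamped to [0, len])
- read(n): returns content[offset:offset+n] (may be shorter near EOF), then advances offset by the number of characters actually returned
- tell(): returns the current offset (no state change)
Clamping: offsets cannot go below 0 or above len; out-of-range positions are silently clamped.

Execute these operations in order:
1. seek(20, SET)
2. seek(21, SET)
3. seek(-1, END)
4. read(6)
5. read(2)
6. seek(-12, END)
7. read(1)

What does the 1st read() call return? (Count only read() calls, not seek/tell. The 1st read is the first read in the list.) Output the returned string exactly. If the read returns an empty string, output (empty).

After 1 (seek(20, SET)): offset=20
After 2 (seek(21, SET)): offset=21
After 3 (seek(-1, END)): offset=20
After 4 (read(6)): returned 'R', offset=21
After 5 (read(2)): returned '', offset=21
After 6 (seek(-12, END)): offset=9
After 7 (read(1)): returned 'M', offset=10

Answer: R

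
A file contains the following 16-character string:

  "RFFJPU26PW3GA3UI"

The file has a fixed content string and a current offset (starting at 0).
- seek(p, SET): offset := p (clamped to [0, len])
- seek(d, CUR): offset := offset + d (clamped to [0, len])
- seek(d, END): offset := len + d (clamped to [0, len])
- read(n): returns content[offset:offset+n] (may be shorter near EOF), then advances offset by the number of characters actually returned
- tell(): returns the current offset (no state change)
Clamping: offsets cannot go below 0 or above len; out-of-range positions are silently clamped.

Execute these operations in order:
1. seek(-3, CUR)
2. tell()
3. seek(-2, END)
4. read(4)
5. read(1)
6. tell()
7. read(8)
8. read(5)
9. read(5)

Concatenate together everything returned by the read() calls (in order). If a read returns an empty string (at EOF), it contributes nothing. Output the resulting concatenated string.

After 1 (seek(-3, CUR)): offset=0
After 2 (tell()): offset=0
After 3 (seek(-2, END)): offset=14
After 4 (read(4)): returned 'UI', offset=16
After 5 (read(1)): returned '', offset=16
After 6 (tell()): offset=16
After 7 (read(8)): returned '', offset=16
After 8 (read(5)): returned '', offset=16
After 9 (read(5)): returned '', offset=16

Answer: UI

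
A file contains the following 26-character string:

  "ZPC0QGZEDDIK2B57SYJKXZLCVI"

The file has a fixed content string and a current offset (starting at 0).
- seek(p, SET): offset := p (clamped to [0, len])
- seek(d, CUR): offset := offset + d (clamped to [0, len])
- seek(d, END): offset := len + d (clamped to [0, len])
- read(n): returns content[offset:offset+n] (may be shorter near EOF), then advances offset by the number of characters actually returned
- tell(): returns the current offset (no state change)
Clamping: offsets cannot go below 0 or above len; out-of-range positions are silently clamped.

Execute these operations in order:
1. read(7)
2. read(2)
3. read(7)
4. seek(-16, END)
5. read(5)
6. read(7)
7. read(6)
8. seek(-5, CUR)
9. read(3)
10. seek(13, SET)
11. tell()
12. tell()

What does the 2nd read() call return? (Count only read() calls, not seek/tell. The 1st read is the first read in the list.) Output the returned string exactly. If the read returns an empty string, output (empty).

Answer: ED

Derivation:
After 1 (read(7)): returned 'ZPC0QGZ', offset=7
After 2 (read(2)): returned 'ED', offset=9
After 3 (read(7)): returned 'DIK2B57', offset=16
After 4 (seek(-16, END)): offset=10
After 5 (read(5)): returned 'IK2B5', offset=15
After 6 (read(7)): returned '7SYJKXZ', offset=22
After 7 (read(6)): returned 'LCVI', offset=26
After 8 (seek(-5, CUR)): offset=21
After 9 (read(3)): returned 'ZLC', offset=24
After 10 (seek(13, SET)): offset=13
After 11 (tell()): offset=13
After 12 (tell()): offset=13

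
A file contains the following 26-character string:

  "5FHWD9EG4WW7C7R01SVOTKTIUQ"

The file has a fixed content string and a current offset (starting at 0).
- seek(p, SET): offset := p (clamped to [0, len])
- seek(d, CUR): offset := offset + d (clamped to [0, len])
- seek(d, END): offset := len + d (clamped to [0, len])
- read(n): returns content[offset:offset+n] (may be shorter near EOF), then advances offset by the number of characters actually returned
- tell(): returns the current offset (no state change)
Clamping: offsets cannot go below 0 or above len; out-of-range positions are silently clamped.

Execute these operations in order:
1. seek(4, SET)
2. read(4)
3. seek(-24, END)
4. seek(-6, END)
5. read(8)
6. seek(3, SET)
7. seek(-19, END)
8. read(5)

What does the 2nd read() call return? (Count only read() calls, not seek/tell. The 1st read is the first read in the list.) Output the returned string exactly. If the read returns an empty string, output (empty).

Answer: TKTIUQ

Derivation:
After 1 (seek(4, SET)): offset=4
After 2 (read(4)): returned 'D9EG', offset=8
After 3 (seek(-24, END)): offset=2
After 4 (seek(-6, END)): offset=20
After 5 (read(8)): returned 'TKTIUQ', offset=26
After 6 (seek(3, SET)): offset=3
After 7 (seek(-19, END)): offset=7
After 8 (read(5)): returned 'G4WW7', offset=12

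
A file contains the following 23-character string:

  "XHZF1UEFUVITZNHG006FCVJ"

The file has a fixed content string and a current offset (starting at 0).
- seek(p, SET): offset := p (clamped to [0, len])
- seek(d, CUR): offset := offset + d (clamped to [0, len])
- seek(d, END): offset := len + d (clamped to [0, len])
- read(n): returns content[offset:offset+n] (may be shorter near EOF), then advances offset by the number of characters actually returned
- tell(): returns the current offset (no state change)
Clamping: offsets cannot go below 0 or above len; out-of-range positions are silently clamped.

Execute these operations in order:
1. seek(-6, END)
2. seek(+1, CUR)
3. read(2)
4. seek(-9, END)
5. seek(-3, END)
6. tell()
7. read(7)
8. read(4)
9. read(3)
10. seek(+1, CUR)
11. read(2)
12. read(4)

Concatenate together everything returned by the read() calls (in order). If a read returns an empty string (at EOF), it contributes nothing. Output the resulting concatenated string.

After 1 (seek(-6, END)): offset=17
After 2 (seek(+1, CUR)): offset=18
After 3 (read(2)): returned '6F', offset=20
After 4 (seek(-9, END)): offset=14
After 5 (seek(-3, END)): offset=20
After 6 (tell()): offset=20
After 7 (read(7)): returned 'CVJ', offset=23
After 8 (read(4)): returned '', offset=23
After 9 (read(3)): returned '', offset=23
After 10 (seek(+1, CUR)): offset=23
After 11 (read(2)): returned '', offset=23
After 12 (read(4)): returned '', offset=23

Answer: 6FCVJ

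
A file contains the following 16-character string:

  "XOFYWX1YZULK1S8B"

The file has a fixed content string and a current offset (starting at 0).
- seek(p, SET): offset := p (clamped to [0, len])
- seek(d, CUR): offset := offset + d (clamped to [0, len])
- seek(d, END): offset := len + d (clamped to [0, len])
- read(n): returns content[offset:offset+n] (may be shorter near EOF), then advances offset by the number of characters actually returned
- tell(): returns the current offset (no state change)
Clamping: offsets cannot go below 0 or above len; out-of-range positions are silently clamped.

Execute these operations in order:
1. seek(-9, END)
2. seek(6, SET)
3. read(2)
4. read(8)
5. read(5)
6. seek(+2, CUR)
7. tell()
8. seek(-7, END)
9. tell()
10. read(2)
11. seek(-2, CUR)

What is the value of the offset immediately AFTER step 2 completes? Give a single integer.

After 1 (seek(-9, END)): offset=7
After 2 (seek(6, SET)): offset=6

Answer: 6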